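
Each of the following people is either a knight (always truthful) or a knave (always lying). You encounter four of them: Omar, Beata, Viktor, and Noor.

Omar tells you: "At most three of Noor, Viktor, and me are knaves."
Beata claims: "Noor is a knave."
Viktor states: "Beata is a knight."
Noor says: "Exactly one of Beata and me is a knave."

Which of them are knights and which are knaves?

Regardless of anyone's role, Omar's statement is true, so Omar is a knight.
Consider Beata. Suppose Beata is a knight.
Then whichever role Noor has, Noor's statement has the wrong truth value — contradiction.
So Beata is a knave.
With that fixed, Viktor's statement is false, so Viktor is a knave.
Consider Noor. Suppose Noor is a knave.
Then Beata's statement comes out true, contradicting Beata being a knave.
So Noor is a knight.

Omar: knight, Beata: knave, Viktor: knave, Noor: knight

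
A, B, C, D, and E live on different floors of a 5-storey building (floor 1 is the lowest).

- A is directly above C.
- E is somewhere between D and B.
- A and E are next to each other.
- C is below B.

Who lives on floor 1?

D

With clue 1, A is ruled out for floor 1.
With clues 1–2, E is ruled out for floor 1.
With clues 1–3, C is ruled out for floor 1.
With clues 1–4, B is ruled out for floor 1.
So floor 1 is D.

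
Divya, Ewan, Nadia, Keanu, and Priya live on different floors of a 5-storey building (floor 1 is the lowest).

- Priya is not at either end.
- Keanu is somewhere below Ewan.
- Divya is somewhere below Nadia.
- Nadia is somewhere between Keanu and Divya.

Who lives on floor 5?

With clue 1, Priya is ruled out for floor 5.
With clues 1–2, Keanu is ruled out for floor 5.
With clues 1–3, Divya is ruled out for floor 5.
With clues 1–4, Nadia is ruled out for floor 5.
So floor 5 is Ewan.

Ewan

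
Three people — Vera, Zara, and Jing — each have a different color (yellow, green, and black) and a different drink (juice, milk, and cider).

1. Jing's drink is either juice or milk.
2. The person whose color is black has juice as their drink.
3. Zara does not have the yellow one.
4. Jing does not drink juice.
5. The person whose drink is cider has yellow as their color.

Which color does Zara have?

black

With clues 1–3, yellow is impossible for Zara's color.
With clues 1–5, green is impossible for Zara's color.
That leaves black.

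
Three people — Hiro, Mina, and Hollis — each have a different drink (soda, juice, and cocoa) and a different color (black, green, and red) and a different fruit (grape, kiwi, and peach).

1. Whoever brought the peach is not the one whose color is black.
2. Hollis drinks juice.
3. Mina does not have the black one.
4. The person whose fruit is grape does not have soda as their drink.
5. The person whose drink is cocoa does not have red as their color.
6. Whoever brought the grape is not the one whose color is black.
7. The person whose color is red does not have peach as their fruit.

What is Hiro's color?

With clues 1–7, green and red are impossible for Hiro's color.
That leaves black.

black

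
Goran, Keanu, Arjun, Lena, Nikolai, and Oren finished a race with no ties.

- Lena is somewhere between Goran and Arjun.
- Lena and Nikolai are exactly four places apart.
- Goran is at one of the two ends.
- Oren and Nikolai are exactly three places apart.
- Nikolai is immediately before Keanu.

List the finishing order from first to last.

Nikolai, Keanu, Arjun, Oren, Lena, Goran

From clue 1: Lena is in {2,3,4,5}.
From clues 1–2: Lena is in {2,5}.
From clues 1–3: Goran is in {1,6}.
From clues 1–5: Nikolai → place 1, Keanu → place 2, Arjun → place 3, Oren → place 4, Lena → place 5, Goran → place 6.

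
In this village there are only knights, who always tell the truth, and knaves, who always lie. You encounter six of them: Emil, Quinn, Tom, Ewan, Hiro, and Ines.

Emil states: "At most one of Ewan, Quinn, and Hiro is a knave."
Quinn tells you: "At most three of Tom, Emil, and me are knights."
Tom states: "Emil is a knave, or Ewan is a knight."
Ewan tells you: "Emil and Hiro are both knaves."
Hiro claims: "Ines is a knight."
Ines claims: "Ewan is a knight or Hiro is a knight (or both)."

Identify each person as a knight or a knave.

Regardless of anyone's role, Quinn's statement is true, so Quinn is a knight.
Consider Emil. Suppose Emil is a knave.
Then no assignment of the remaining roles makes every statement match its speaker's type — contradiction.
So Emil is a knight.
With that fixed, Ewan's statement is false, so Ewan is a knave.
With that fixed, Tom's statement is false, so Tom is a knave.
Consider Hiro. Suppose Hiro is a knave.
Then Emil's statement comes out false, contradicting Emil being a knight.
So Hiro is a knight.
With that fixed, Ines's statement is true, so Ines is a knight.

Emil: knight, Quinn: knight, Tom: knave, Ewan: knave, Hiro: knight, Ines: knight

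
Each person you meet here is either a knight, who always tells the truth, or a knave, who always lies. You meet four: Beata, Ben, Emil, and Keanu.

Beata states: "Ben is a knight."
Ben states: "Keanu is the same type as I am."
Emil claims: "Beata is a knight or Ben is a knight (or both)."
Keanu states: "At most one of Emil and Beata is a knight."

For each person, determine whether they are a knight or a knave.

Beata: knave, Ben: knave, Emil: knave, Keanu: knight

Consider Beata. Suppose Beata is a knight.
Then no assignment of the remaining roles makes every statement match its speaker's type — contradiction.
So Beata is a knave.
With that fixed, Keanu's statement is true, so Keanu is a knight.
Consider Ben. Suppose Ben is a knight.
Then Beata's statement comes out true, contradicting Beata being a knave.
So Ben is a knave.
With that fixed, Emil's statement is false, so Emil is a knave.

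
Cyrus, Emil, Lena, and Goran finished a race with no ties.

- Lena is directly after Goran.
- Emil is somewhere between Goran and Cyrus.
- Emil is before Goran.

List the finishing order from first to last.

Cyrus, Emil, Goran, Lena

From clue 1: Lena is in {2,3,4}.
From clues 1–2: Cyrus is in {1,4}.
From clues 1–3: Cyrus → place 1, Emil → place 2, Goran → place 3, Lena → place 4.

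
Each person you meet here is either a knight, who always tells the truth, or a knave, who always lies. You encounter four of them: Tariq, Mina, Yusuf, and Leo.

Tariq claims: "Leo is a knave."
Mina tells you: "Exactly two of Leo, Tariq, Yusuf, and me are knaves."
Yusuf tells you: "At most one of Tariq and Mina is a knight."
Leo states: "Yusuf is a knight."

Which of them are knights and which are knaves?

Consider Tariq. Suppose Tariq is a knave.
Then no assignment of the remaining roles makes every statement match its speaker's type — contradiction.
So Tariq is a knight.
Consider Mina. Suppose Mina is a knave.
Then no assignment of the remaining roles makes every statement match its speaker's type — contradiction.
So Mina is a knight.
With that fixed, Yusuf's statement is false, so Yusuf is a knave.
With that fixed, Leo's statement is false, so Leo is a knave.

Tariq: knight, Mina: knight, Yusuf: knave, Leo: knave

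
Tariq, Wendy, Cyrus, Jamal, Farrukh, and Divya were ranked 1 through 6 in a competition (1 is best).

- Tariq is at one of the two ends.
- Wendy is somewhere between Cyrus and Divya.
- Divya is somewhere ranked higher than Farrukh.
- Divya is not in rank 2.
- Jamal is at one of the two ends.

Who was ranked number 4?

With clue 1, Tariq is ruled out for rank 4.
With clues 1–5, Cyrus, Farrukh, Jamal, and Wendy are ruled out for rank 4.
So rank 4 is Divya.

Divya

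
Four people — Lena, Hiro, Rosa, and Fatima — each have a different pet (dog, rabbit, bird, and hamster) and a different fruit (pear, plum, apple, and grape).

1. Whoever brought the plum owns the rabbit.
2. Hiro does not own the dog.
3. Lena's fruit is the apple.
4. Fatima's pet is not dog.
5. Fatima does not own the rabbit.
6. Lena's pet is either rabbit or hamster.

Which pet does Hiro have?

With clues 1–2, dog is impossible for Hiro's pet.
With clues 1–6, bird and hamster are impossible for Hiro's pet.
That leaves rabbit.

rabbit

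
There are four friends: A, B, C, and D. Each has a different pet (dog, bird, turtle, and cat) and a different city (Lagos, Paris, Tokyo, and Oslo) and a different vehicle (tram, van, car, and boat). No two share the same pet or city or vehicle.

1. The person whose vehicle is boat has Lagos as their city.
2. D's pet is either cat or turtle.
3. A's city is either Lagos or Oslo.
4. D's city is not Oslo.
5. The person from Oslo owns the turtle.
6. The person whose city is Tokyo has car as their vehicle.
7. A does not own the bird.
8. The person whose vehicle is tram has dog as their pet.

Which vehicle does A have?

van

With clues 1–6, car is impossible for A's vehicle.
With clues 1–8, boat and tram are impossible for A's vehicle.
That leaves van.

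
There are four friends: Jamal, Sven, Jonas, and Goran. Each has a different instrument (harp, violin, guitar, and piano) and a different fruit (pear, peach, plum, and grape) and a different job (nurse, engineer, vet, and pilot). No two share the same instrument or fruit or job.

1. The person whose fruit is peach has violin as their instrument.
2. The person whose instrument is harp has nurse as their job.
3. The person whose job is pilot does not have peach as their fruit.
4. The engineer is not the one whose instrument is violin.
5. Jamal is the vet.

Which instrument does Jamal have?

With clues 1–5, guitar, harp, and piano are impossible for Jamal's instrument.
That leaves violin.

violin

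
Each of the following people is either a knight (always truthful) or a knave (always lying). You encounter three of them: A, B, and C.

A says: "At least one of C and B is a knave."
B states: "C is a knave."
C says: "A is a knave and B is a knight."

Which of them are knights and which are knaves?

Consider A. Suppose A is a knave.
Then no assignment of the remaining roles makes every statement match its speaker's type — contradiction.
So A is a knight.
With that fixed, C's statement is false, so C is a knave.
With that fixed, B's statement is true, so B is a knight.

A: knight, B: knight, C: knave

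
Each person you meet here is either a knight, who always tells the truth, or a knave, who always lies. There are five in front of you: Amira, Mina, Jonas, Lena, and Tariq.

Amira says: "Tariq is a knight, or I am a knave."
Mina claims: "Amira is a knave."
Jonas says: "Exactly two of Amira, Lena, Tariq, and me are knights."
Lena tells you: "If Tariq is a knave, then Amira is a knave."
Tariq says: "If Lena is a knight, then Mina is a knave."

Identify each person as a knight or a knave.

Consider Amira. Suppose Amira is a knave.
Then Amira's own statement would have to be false, but it can't be — contradiction.
So Amira is a knight.
With that fixed, Mina's statement is false, so Mina is a knave.
With that fixed, Tariq's statement is true, so Tariq is a knight.
With that fixed, Lena's statement is true, so Lena is a knight.
With that fixed, Jonas's statement is false, so Jonas is a knave.

Amira: knight, Mina: knave, Jonas: knave, Lena: knight, Tariq: knight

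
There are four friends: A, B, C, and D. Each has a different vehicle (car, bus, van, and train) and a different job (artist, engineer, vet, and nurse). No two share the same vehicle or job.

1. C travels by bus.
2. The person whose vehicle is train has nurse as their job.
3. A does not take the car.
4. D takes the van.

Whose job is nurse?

A

With clues 1–2, C is impossible for the one with job nurse.
With clues 1–4, B and D are impossible for the one with job nurse.
That leaves A.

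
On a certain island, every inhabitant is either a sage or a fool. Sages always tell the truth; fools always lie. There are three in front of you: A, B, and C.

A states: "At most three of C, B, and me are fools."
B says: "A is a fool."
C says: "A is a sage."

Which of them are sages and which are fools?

Regardless of anyone's role, A's statement is true, so A is a sage.
With that fixed, B's statement is false, so B is a fool.
With that fixed, C's statement is true, so C is a sage.

A: sage, B: fool, C: sage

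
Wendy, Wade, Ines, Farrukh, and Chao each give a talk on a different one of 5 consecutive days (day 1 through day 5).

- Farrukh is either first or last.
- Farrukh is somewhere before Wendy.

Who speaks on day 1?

Farrukh

With clues 1–2, Chao, Ines, Wade, and Wendy are ruled out for day 1.
So day 1 is Farrukh.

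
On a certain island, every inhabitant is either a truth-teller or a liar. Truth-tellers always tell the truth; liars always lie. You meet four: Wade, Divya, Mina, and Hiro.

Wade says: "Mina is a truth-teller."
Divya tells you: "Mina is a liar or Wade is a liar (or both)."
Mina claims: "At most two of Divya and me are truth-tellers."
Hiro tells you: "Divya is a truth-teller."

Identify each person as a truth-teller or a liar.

Wade: truth-teller, Divya: liar, Mina: truth-teller, Hiro: liar

Regardless of anyone's role, Mina's statement is true, so Mina is a truth-teller.
With that fixed, Wade's statement is true, so Wade is a truth-teller.
With that fixed, Divya's statement is false, so Divya is a liar.
With that fixed, Hiro's statement is false, so Hiro is a liar.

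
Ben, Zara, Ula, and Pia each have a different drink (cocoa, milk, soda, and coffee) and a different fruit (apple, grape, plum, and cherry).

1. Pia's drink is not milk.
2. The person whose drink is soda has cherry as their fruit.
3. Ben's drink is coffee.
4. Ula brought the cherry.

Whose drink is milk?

Zara

Clue 1 rules out Pia for the one with drink milk.
With clues 1–3, Ben is impossible for the one with drink milk.
With clues 1–4, Ula is impossible for the one with drink milk.
That leaves Zara.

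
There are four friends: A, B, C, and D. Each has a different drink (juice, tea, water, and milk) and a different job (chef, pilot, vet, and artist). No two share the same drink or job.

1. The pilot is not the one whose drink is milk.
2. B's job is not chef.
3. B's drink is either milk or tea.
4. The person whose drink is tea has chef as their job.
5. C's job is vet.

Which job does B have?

artist

With clues 1–2, chef is impossible for B's job.
With clues 1–4, pilot is impossible for B's job.
With clues 1–5, vet is impossible for B's job.
That leaves artist.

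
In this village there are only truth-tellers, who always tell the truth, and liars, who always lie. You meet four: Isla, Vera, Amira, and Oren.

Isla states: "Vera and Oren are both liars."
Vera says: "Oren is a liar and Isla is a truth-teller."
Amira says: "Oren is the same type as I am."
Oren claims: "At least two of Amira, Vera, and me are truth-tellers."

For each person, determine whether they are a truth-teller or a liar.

Isla: liar, Vera: liar, Amira: truth-teller, Oren: truth-teller

Consider Isla. Suppose Isla is a truth-teller.
Then no assignment of the remaining roles makes every statement match its speaker's type — contradiction.
So Isla is a liar.
With that fixed, Vera's statement is false, so Vera is a liar.
Consider Amira. Suppose Amira is a liar.
Then no assignment of the remaining roles makes every statement match its speaker's type — contradiction.
So Amira is a truth-teller.
Consider Oren. Suppose Oren is a liar.
Then Isla's statement comes out true, contradicting Isla being a liar.
So Oren is a truth-teller.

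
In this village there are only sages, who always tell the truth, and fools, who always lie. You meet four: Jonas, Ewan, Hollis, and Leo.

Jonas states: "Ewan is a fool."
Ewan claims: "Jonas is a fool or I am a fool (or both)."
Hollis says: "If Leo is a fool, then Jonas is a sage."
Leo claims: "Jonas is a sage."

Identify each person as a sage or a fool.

Consider Jonas. Suppose Jonas is a sage.
Then whichever role Ewan has, Ewan's statement has the wrong truth value — contradiction.
So Jonas is a fool.
With that fixed, Ewan's statement is true, so Ewan is a sage.
With that fixed, Leo's statement is false, so Leo is a fool.
With that fixed, Hollis's statement is false, so Hollis is a fool.

Jonas: fool, Ewan: sage, Hollis: fool, Leo: fool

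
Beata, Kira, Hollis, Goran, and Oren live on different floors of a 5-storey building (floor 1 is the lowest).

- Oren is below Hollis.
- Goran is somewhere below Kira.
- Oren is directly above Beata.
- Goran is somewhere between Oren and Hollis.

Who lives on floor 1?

With clue 1, Hollis is ruled out for floor 1.
With clues 1–2, Kira is ruled out for floor 1.
With clues 1–3, Oren is ruled out for floor 1.
With clues 1–4, Goran is ruled out for floor 1.
So floor 1 is Beata.

Beata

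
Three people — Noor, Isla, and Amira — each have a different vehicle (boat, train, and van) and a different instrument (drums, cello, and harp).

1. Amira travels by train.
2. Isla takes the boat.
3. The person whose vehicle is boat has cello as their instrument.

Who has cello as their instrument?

Isla

With clues 1–3, Amira and Noor are impossible for the one with instrument cello.
That leaves Isla.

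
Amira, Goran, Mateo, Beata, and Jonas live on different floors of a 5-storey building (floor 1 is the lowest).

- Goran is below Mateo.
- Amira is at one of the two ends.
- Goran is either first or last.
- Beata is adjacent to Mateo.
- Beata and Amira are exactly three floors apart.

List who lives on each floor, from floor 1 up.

Goran, Beata, Mateo, Jonas, Amira

From clue 1: Goran is in {1,2,3,4}.
From clues 1–2: Amira is in {1,5}.
From clues 1–3: Goran → floor 1, Amira → floor 5.
From clues 1–4: Jonas is in {2,4}.
From clues 1–5: Beata → floor 2, Mateo → floor 3, Jonas → floor 4.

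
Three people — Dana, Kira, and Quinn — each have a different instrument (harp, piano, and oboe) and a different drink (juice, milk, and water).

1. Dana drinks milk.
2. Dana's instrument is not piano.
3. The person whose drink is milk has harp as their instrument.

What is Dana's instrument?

With clues 1–2, piano is impossible for Dana's instrument.
With clues 1–3, oboe is impossible for Dana's instrument.
That leaves harp.

harp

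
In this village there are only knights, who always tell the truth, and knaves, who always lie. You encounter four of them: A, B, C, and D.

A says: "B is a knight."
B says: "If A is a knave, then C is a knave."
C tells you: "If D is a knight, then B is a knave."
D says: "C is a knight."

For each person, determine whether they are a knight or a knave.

Consider A. Suppose A is a knight.
Then no assignment of the remaining roles makes every statement match its speaker's type — contradiction.
So A is a knave.
Consider B. Suppose B is a knight.
Then A's statement comes out true, contradicting A being a knave.
So B is a knave.
With that fixed, C's statement is true, so C is a knight.
With that fixed, D's statement is true, so D is a knight.

A: knave, B: knave, C: knight, D: knight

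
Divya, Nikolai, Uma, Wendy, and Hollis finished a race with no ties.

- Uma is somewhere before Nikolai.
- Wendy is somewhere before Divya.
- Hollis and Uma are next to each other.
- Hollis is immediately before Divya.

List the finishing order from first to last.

Wendy, Uma, Hollis, Divya, Nikolai

From clue 1: Nikolai is in {2,3,4,5}.
From clues 1–2: Divya is in {2,3,4,5}.
From clues 1–3: Divya is in {2,4,5}.
From clues 1–4: Wendy → place 1, Uma → place 2, Hollis → place 3, Divya → place 4, Nikolai → place 5.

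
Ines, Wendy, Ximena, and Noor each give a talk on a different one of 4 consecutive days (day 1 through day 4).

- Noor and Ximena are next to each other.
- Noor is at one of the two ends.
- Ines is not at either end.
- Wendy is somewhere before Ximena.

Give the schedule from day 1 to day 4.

From clues 1–2: Ximena is in {2,3}.
From clues 1–3: Ines is in {2,3}.
From clues 1–4: Wendy → day 1, Ines → day 2, Ximena → day 3, Noor → day 4.

Wendy, Ines, Ximena, Noor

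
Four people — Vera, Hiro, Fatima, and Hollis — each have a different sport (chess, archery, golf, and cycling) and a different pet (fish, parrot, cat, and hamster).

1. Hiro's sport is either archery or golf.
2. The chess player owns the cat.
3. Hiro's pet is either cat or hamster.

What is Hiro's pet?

With clues 1–2, cat is impossible for Hiro's pet.
With clues 1–3, fish and parrot are impossible for Hiro's pet.
That leaves hamster.

hamster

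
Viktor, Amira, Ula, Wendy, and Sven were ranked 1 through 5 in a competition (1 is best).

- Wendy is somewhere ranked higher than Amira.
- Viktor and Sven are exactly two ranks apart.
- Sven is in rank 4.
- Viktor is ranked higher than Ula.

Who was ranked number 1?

With clue 1, Amira is ruled out for rank 1.
With clues 1–3, Sven and Viktor are ruled out for rank 1.
With clues 1–4, Ula is ruled out for rank 1.
So rank 1 is Wendy.

Wendy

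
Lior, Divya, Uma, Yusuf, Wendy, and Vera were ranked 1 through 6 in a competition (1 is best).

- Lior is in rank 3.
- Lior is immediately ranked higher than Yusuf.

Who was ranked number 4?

Yusuf

With clue 1, Lior is ruled out for rank 4.
With clues 1–2, Divya, Uma, Vera, and Wendy are ruled out for rank 4.
So rank 4 is Yusuf.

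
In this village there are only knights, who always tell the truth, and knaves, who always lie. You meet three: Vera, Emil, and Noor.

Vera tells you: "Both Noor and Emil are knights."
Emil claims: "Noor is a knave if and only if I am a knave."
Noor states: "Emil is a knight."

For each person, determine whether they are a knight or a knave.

Vera: knight, Emil: knight, Noor: knight

Consider Vera. Suppose Vera is a knave.
Then no assignment of the remaining roles makes every statement match its speaker's type — contradiction.
So Vera is a knight.
Consider Emil. Suppose Emil is a knave.
Then Vera's statement comes out false, contradicting Vera being a knight.
So Emil is a knight.
With that fixed, Noor's statement is true, so Noor is a knight.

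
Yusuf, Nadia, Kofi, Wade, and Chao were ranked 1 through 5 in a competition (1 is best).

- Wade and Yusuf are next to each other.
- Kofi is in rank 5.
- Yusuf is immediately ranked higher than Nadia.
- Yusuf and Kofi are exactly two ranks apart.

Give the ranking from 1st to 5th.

Chao, Wade, Yusuf, Nadia, Kofi

From clues 1–2: Kofi → rank 5.
From clues 1–3: Yusuf is in {2,3}.
From clues 1–4: Chao → rank 1, Wade → rank 2, Yusuf → rank 3, Nadia → rank 4.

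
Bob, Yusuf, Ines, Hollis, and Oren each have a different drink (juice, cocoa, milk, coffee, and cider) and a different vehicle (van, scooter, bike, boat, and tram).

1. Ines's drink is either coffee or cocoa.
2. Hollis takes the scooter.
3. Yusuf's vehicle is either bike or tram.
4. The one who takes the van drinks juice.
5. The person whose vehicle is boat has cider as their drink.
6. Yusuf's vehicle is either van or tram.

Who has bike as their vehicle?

Ines

With clues 1–2, Hollis is impossible for the one with vehicle bike.
With clues 1–5, Bob and Oren are impossible for the one with vehicle bike.
With clues 1–6, Yusuf is impossible for the one with vehicle bike.
That leaves Ines.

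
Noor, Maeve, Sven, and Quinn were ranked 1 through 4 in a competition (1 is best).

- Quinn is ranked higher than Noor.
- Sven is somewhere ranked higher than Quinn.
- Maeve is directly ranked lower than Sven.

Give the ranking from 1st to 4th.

From clue 1: Noor is in {2,3,4}.
From clues 1–2: Noor is in {3,4}.
From clues 1–3: Sven → rank 1, Maeve → rank 2, Quinn → rank 3, Noor → rank 4.

Sven, Maeve, Quinn, Noor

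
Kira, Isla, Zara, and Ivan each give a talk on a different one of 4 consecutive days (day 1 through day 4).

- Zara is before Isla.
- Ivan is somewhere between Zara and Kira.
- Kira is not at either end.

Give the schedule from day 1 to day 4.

Zara, Ivan, Kira, Isla

From clue 1: Isla is in {2,3,4}.
From clues 1–2: Zara is in {1,3}.
From clues 1–3: Zara → day 1, Ivan → day 2, Kira → day 3, Isla → day 4.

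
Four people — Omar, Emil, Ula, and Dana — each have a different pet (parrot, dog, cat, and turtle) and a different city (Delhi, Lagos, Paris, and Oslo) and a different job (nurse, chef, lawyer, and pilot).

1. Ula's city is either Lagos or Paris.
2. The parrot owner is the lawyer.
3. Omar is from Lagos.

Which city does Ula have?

Paris

Clue 1 rules out Delhi and Oslo for Ula's city.
With clues 1–3, Lagos is impossible for Ula's city.
That leaves Paris.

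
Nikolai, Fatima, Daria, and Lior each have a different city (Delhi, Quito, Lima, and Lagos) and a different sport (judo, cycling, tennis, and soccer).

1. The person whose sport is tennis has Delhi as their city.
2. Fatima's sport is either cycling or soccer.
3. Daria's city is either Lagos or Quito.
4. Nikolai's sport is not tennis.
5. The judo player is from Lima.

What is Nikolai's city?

With clues 1–4, Delhi is impossible for Nikolai's city.
With clues 1–5, Lagos and Quito are impossible for Nikolai's city.
That leaves Lima.

Lima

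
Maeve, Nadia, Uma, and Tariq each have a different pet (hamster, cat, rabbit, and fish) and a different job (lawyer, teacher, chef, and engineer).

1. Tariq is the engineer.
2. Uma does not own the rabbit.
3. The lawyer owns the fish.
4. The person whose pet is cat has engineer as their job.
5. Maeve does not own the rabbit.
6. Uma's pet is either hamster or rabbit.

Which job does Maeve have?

lawyer

Clue 1 rules out engineer for Maeve's job.
With clues 1–6, chef and teacher are impossible for Maeve's job.
That leaves lawyer.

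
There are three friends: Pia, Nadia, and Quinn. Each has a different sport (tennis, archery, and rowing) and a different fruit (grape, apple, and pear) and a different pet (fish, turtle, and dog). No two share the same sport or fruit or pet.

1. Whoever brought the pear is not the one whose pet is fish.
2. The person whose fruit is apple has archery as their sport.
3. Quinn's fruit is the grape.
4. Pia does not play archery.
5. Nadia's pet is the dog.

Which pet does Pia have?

turtle

With clues 1–4, fish is impossible for Pia's pet.
With clues 1–5, dog is impossible for Pia's pet.
That leaves turtle.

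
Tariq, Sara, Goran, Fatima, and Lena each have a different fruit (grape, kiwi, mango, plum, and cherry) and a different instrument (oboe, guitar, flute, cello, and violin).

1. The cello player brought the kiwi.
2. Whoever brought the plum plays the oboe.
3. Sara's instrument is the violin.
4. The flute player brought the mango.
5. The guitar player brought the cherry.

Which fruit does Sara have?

grape

With clues 1–3, kiwi and plum are impossible for Sara's fruit.
With clues 1–4, mango is impossible for Sara's fruit.
With clues 1–5, cherry is impossible for Sara's fruit.
That leaves grape.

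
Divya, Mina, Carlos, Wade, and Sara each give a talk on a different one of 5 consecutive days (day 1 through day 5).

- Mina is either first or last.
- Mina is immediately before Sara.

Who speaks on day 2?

Sara

With clue 1, Mina is ruled out for day 2.
With clues 1–2, Carlos, Divya, and Wade are ruled out for day 2.
So day 2 is Sara.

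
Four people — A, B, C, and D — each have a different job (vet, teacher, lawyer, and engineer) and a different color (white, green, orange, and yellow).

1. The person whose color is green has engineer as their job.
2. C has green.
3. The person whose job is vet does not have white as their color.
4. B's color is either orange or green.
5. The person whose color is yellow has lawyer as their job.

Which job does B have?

vet

With clues 1–2, engineer is impossible for B's job.
With clues 1–5, lawyer and teacher are impossible for B's job.
That leaves vet.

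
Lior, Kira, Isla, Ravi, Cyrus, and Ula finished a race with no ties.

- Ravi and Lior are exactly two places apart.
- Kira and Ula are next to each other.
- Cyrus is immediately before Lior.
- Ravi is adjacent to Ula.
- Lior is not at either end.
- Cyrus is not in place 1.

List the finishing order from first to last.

Kira, Ula, Ravi, Cyrus, Lior, Isla

From clues 1–3: Lior is in {2,3,4,5,6}.
From clues 1–4: Ravi is in {3,4}.
From clues 1–5: Lior is in {2,5}.
From clues 1–6: Kira → place 1, Ula → place 2, Ravi → place 3, Cyrus → place 4, Lior → place 5, Isla → place 6.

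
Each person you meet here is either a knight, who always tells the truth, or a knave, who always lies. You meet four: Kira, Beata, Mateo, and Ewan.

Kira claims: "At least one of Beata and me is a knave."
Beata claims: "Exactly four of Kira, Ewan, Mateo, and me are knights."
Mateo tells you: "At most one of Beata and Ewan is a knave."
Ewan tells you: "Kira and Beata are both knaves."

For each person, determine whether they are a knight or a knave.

Consider Kira. Suppose Kira is a knave.
Then Kira's own statement would have to be false, but it can't be — contradiction.
So Kira is a knight.
With that fixed, Ewan's statement is false, so Ewan is a knave.
With that fixed, Beata's statement is false, so Beata is a knave.
With that fixed, Mateo's statement is false, so Mateo is a knave.

Kira: knight, Beata: knave, Mateo: knave, Ewan: knave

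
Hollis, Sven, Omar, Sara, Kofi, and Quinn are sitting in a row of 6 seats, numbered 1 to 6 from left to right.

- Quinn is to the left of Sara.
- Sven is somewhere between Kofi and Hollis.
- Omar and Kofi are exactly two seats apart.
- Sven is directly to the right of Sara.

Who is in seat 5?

With clues 1–4, Hollis, Kofi, Omar, Quinn, and Sara are ruled out for seat 5.
So seat 5 is Sven.

Sven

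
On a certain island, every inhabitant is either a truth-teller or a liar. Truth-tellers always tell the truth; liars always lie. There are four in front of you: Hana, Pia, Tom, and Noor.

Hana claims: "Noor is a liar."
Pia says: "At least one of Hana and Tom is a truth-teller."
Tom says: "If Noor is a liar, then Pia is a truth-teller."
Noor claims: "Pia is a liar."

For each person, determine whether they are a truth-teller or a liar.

Consider Hana. Suppose Hana is a liar.
Then no assignment of the remaining roles makes every statement match its speaker's type — contradiction.
So Hana is a truth-teller.
With that fixed, Pia's statement is true, so Pia is a truth-teller.
With that fixed, Tom's statement is true, so Tom is a truth-teller.
With that fixed, Noor's statement is false, so Noor is a liar.

Hana: truth-teller, Pia: truth-teller, Tom: truth-teller, Noor: liar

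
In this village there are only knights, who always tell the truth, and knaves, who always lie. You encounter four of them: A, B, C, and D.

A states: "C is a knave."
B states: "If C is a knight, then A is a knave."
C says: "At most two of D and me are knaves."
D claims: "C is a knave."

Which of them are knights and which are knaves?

A: knave, B: knight, C: knight, D: knave

Regardless of anyone's role, C's statement is true, so C is a knight.
With that fixed, D's statement is false, so D is a knave.
With that fixed, A's statement is false, so A is a knave.
With that fixed, B's statement is true, so B is a knight.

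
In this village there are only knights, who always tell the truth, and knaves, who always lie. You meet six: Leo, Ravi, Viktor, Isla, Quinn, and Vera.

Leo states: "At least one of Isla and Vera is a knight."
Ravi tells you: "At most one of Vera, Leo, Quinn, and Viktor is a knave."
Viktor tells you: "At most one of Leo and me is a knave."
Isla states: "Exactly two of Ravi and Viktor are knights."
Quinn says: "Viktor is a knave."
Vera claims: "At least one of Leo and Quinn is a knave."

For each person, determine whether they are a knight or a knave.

Consider Leo. Suppose Leo is a knave.
Then no assignment of the remaining roles makes every statement match its speaker's type — contradiction.
So Leo is a knight.
With that fixed, Viktor's statement is true, so Viktor is a knight.
With that fixed, Quinn's statement is false, so Quinn is a knave.
With that fixed, Vera's statement is true, so Vera is a knight.
With that fixed, Ravi's statement is true, so Ravi is a knight.
With that fixed, Isla's statement is true, so Isla is a knight.

Leo: knight, Ravi: knight, Viktor: knight, Isla: knight, Quinn: knave, Vera: knight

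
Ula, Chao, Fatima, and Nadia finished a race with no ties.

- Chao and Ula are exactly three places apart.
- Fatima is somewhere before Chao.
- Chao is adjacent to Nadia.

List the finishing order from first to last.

Ula, Fatima, Nadia, Chao

From clue 1: Ula is in {1,4}.
From clues 1–2: Ula → place 1, Chao → place 4.
From clues 1–3: Fatima → place 2, Nadia → place 3.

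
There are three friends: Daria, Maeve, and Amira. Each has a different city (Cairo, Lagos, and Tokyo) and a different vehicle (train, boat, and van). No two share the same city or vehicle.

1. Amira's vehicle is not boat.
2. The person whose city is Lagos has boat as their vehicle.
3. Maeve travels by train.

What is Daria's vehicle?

boat

With clues 1–3, train and van are impossible for Daria's vehicle.
That leaves boat.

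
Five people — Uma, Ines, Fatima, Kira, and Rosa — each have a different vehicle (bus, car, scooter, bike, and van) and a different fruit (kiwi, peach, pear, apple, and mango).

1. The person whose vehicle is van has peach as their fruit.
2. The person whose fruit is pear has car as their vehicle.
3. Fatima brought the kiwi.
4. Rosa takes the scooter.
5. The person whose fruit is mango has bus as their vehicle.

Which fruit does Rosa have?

apple

With clues 1–3, kiwi is impossible for Rosa's fruit.
With clues 1–4, peach and pear are impossible for Rosa's fruit.
With clues 1–5, mango is impossible for Rosa's fruit.
That leaves apple.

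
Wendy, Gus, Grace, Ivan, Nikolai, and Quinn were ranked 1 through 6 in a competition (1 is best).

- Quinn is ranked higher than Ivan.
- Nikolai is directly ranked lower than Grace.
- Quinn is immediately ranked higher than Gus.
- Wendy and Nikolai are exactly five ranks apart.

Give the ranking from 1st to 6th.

Wendy, Quinn, Gus, Ivan, Grace, Nikolai

From clue 1: Ivan is in {2,3,4,5,6}.
From clues 1–2: Grace is in {1,2,3,4,5}.
From clues 1–3: Gus is in {2,3,4,5}.
From clues 1–4: Wendy → rank 1, Quinn → rank 2, Gus → rank 3, Ivan → rank 4, Grace → rank 5, Nikolai → rank 6.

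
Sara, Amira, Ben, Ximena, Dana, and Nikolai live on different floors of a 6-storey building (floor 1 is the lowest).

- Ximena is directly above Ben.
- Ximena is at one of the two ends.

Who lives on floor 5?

Ben

With clues 1–2, Amira, Dana, Nikolai, Sara, and Ximena are ruled out for floor 5.
So floor 5 is Ben.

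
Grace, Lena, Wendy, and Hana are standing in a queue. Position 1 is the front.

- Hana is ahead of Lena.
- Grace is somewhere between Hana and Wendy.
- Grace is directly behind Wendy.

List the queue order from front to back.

From clue 1: Lena is in {2,3,4}.
From clues 1–2: Grace is in {2,3}.
From clues 1–3: Wendy → position 1, Grace → position 2, Hana → position 3, Lena → position 4.

Wendy, Grace, Hana, Lena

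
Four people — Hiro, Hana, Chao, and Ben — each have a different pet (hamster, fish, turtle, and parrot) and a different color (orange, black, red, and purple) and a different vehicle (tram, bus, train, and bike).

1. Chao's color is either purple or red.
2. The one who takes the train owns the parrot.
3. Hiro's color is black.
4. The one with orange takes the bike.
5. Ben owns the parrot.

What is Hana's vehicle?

bike

With clues 1–5, bus, train, and tram are impossible for Hana's vehicle.
That leaves bike.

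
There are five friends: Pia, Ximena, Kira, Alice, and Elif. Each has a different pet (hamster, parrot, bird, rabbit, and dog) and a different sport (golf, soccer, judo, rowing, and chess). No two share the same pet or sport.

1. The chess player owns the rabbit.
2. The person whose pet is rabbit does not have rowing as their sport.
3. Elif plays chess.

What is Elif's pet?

With clues 1–3, bird, dog, hamster, and parrot are impossible for Elif's pet.
That leaves rabbit.

rabbit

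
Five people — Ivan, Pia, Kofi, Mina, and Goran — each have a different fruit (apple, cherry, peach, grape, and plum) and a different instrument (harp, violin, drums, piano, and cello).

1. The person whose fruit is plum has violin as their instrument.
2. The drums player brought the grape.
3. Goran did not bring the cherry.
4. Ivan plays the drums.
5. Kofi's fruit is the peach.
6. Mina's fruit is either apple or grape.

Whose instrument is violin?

Goran

With clues 1–4, Ivan is impossible for the one with instrument violin.
With clues 1–5, Kofi is impossible for the one with instrument violin.
With clues 1–6, Mina and Pia are impossible for the one with instrument violin.
That leaves Goran.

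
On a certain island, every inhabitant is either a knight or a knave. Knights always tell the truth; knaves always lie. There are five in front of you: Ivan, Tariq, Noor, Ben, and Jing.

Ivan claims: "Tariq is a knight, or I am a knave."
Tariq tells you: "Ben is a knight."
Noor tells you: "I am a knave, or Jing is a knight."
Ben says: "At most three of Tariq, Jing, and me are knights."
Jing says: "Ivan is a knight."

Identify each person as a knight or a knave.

Ivan: knight, Tariq: knight, Noor: knight, Ben: knight, Jing: knight

Regardless of anyone's role, Ben's statement is true, so Ben is a knight.
With that fixed, Tariq's statement is true, so Tariq is a knight.
With that fixed, Ivan's statement is true, so Ivan is a knight.
With that fixed, Jing's statement is true, so Jing is a knight.
With that fixed, Noor's statement is true, so Noor is a knight.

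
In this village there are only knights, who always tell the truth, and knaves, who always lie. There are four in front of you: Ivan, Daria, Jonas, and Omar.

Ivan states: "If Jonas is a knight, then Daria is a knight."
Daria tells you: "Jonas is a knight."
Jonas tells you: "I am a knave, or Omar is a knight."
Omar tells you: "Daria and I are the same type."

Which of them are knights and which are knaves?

Consider Ivan. Suppose Ivan is a knave.
Then no assignment of the remaining roles makes every statement match its speaker's type — contradiction.
So Ivan is a knight.
Consider Daria. Suppose Daria is a knave.
Then whichever role Omar has, Omar's statement has the wrong truth value — contradiction.
So Daria is a knight.
Consider Jonas. Suppose Jonas is a knave.
Then Daria's statement comes out false, contradicting Daria being a knight.
So Jonas is a knight.
Consider Omar. Suppose Omar is a knave.
Then Jonas's statement comes out false, contradicting Jonas being a knight.
So Omar is a knight.

Ivan: knight, Daria: knight, Jonas: knight, Omar: knight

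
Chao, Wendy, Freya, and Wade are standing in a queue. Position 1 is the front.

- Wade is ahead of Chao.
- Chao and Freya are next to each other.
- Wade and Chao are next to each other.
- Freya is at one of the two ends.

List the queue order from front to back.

Wendy, Wade, Chao, Freya

From clue 1: Chao is in {2,3,4}.
From clues 1–2: Wade is in {1,2}.
From clues 1–3: Chao is in {2,3}.
From clues 1–4: Wendy → position 1, Wade → position 2, Chao → position 3, Freya → position 4.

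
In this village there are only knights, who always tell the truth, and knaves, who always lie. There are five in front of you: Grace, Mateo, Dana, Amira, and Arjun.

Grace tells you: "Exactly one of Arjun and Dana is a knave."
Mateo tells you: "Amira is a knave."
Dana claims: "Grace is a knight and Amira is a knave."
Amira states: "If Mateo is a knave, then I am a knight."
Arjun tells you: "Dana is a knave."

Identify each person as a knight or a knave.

Consider Grace. Suppose Grace is a knave.
Then no assignment of the remaining roles makes every statement match its speaker's type — contradiction.
So Grace is a knight.
Consider Mateo. Suppose Mateo is a knight.
Then no assignment of the remaining roles makes every statement match its speaker's type — contradiction.
So Mateo is a knave.
Consider Dana. Suppose Dana is a knight.
Then no assignment of the remaining roles makes every statement match its speaker's type — contradiction.
So Dana is a knave.
With that fixed, Arjun's statement is true, so Arjun is a knight.
Consider Amira. Suppose Amira is a knave.
Then Mateo's statement comes out true, contradicting Mateo being a knave.
So Amira is a knight.

Grace: knight, Mateo: knave, Dana: knave, Amira: knight, Arjun: knight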